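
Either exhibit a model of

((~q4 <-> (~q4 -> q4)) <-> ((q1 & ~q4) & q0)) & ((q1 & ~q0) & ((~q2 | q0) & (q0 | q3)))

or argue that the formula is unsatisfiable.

q0 = False, q1 = True, q2 = False, q3 = True, q4 = True

  (~q4 <-> (~q4 -> q4)) <-> ((q1 & ~q4) & q0) = True
    ~q4 <-> (~q4 -> q4) = False
      ~q4 = False
      ~q4 -> q4 = True
        ~q4 = False
    (q1 & ~q4) & q0 = False
      q1 & ~q4 = False
        ~q4 = False
  (q1 & ~q0) & ((~q2 | q0) & (q0 | q3)) = True
    q1 & ~q0 = True
      ~q0 = True
    (~q2 | q0) & (q0 | q3) = True
      ~q2 | q0 = True
        ~q2 = True
      q0 | q3 = True
Both conjuncts True, so the formula holds.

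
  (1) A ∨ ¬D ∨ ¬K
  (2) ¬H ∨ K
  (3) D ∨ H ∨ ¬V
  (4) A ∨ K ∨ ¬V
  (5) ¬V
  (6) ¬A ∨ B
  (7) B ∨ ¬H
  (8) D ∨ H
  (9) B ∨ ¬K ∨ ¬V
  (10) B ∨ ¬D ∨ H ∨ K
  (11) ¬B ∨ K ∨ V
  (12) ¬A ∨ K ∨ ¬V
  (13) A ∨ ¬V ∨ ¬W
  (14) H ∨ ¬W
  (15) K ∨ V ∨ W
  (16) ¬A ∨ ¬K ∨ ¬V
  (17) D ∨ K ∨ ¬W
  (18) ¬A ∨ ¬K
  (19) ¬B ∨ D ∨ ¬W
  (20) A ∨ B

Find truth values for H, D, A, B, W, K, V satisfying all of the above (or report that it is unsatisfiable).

H: True, D: False, A: False, B: True, W: False, K: True, V: False

Unit clause (¬V) forces V = False.
Try H = False:
  (D ∨ H) forces D = True.
  (H ∨ ¬W) forces W = False.
  (K ∨ V ∨ W) forces K = True.
  (A ∨ ¬D ∨ ¬K) forces A = True.
  clause (¬A ∨ ¬K) is falsified — backtrack.
So H = True.
  then (¬H ∨ K) forces K = True.
  then (B ∨ ¬H) forces B = True.
  then (¬A ∨ ¬K) forces A = False.
  then (A ∨ ¬D ∨ ¬K) forces D = False.
  then (¬B ∨ D ∨ ¬W) forces W = False.
All clauses satisfied.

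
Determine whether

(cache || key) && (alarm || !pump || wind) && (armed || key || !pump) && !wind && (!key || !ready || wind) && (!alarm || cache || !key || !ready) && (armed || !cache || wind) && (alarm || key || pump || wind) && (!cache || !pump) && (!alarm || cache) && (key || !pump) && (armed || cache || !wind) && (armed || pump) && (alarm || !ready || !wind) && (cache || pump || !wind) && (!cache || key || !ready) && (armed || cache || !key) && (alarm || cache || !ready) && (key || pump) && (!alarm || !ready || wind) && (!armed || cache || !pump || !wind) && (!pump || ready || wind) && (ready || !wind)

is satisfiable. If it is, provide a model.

Unit clause (!wind) forces wind = False.
Set cache = True.
  then (armed || !cache || wind) forces armed = True.
  then (!cache || !pump) forces pump = False.
  then (key || pump) forces key = True.
  then (!key || !ready || wind) forces ready = False.
Set alarm = False.
All clauses satisfied.

cache=T, pump=F, armed=T, ready=F, wind=F, key=T, alarm=F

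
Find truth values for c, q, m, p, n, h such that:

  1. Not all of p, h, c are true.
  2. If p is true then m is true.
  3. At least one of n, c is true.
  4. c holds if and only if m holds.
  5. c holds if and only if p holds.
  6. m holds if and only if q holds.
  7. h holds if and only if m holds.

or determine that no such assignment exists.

c = False, q = False, m = False, p = False, n = True, h = False

  (1) {p, h, c}: 0/3 true — not all ✓
  (2) p=F ⇒ m: vacuous ✓
  (3) {n, c}: 1 true — at least one ✓
  (4) c=F, m=F — same ✓
  (5) c=F, p=F — same ✓
  (6) m=F, q=F — same ✓
  (7) h=F, m=F — same ✓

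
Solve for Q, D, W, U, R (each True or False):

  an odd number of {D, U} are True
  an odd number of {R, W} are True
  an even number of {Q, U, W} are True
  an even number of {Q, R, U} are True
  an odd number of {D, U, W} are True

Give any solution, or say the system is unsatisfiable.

Adding constraints 2, 3, 4 mod 2: every variable appears an even number of times on the left, so the left side is 0.
But the right sides sum to 1 (mod 2). 0 ≠ 1 — the system is inconsistent.

The formula is unsatisfiable.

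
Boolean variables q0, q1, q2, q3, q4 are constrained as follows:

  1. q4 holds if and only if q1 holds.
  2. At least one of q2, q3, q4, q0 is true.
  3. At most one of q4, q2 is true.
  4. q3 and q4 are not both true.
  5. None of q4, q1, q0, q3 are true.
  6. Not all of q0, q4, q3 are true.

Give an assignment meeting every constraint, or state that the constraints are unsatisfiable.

q0 = False; q1 = False; q2 = True; q3 = False; q4 = False

  (1) q4=F, q1=F — same ✓
  (2) {q2, q3, q4, q0}: 1 true — at least one ✓
  (3) {q4, q2}: 1 true — at most one ✓
  (4) q3=F, q4=F — not both ✓
  (5) {q4, q1, q0, q3}: 0 true — none ✓
  (6) {q0, q4, q3}: 0/3 true — not all ✓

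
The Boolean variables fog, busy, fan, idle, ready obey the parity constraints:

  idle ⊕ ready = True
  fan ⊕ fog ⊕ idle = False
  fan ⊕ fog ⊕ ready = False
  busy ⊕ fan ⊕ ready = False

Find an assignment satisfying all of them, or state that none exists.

Unsatisfiable

Adding constraints 1, 2, 3 mod 2: every variable appears an even number of times on the left, so the left side is 0.
But the right sides sum to 1 (mod 2). 0 ≠ 1 — the system is inconsistent.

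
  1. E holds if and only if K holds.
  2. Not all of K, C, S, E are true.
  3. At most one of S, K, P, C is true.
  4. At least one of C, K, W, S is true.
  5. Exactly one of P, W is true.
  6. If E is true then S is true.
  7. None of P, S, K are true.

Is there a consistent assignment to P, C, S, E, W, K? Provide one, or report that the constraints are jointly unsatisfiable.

P=F, C=T, S=F, E=F, W=T, K=F

  (1) E=F, K=F — same ✓
  (2) {K, C, S, E}: 1/4 true — not all ✓
  (3) {S, K, P, C}: 1 true — at most one ✓
  (4) {C, K, W, S}: 2 true — at least one ✓
  (5) {P, W}: 1 true — exactly one ✓
  (6) E=F ⇒ S: vacuous ✓
  (7) {P, S, K}: 0 true — none ✓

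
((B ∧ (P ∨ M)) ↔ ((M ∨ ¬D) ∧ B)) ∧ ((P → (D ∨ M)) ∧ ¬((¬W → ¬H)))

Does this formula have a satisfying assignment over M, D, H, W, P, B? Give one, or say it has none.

M=T, D=T, H=T, W=F, P=T, B=F

  (B ∧ (P ∨ M)) ↔ ((M ∨ ¬D) ∧ B) = True
    B ∧ (P ∨ M) = False
      P ∨ M = True
    (M ∨ ¬D) ∧ B = False
      M ∨ ¬D = True
        ¬D = False
  (P → (D ∨ M)) ∧ ¬((¬W → ¬H)) = True
    P → (D ∨ M) = True
      D ∨ M = True
    ¬((¬W → ¬H)) = True
      ¬W → ¬H = False
        ¬W = True
        ¬H = False
Both conjuncts True, so the formula holds.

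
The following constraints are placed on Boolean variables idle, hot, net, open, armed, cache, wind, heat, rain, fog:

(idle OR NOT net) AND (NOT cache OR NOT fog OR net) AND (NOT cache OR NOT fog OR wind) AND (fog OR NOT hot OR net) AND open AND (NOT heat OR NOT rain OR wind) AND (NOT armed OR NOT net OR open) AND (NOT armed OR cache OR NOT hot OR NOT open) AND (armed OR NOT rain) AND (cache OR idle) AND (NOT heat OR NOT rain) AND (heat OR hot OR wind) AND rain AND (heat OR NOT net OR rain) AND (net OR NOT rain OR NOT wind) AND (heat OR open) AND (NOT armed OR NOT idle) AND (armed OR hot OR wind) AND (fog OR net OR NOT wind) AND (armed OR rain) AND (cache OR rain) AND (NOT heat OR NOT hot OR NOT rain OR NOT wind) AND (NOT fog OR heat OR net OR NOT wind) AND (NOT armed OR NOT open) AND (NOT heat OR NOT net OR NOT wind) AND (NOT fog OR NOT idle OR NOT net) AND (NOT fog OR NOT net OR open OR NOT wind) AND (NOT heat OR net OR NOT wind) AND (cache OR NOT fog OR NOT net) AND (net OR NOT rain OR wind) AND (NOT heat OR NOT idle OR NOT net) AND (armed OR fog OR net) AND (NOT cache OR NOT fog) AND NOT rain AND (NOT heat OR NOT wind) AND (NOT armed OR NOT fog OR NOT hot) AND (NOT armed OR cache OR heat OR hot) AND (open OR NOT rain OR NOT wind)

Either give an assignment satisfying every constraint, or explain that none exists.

The formula is unsatisfiable.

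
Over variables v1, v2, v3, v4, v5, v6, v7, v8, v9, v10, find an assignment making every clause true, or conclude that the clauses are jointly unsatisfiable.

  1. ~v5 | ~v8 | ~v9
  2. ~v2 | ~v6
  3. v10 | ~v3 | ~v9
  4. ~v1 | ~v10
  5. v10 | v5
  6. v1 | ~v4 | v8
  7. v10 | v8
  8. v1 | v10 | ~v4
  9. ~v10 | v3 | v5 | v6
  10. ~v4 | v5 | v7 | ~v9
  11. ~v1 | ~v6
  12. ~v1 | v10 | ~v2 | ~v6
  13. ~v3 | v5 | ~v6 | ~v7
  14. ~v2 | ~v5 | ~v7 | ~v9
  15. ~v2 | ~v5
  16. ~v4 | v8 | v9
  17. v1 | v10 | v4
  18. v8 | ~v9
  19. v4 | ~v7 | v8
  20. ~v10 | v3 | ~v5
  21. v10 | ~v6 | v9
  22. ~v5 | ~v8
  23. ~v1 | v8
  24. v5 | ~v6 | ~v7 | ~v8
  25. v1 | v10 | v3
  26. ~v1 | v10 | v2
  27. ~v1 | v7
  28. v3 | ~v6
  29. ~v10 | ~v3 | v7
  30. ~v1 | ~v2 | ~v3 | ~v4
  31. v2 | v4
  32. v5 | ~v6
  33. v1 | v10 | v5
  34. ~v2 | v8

v1 = False, v2 = False, v3 = True, v4 = True, v5 = False, v6 = False, v7 = True, v8 = True, v9 = True, v10 = True

Try v1 = True:
  (~v1 | ~v10) forces v10 = False.
  (v10 | v5) forces v5 = True.
  (v10 | v8) forces v8 = True.
  clause (~v5 | ~v8) is falsified — backtrack.
So v1 = False.
Set v2 = False.
  then (v2 | v4) forces v4 = True.
  then (v1 | ~v4 | v8) forces v8 = True.
  then (v1 | v10 | ~v4) forces v10 = True.
  then (~v5 | ~v8) forces v5 = False.
  then (v5 | ~v6) forces v6 = False.
  then (~v10 | v3 | v5 | v6) forces v3 = True.
  then (~v10 | ~v3 | v7) forces v7 = True.
Set v9 = True.
All clauses satisfied.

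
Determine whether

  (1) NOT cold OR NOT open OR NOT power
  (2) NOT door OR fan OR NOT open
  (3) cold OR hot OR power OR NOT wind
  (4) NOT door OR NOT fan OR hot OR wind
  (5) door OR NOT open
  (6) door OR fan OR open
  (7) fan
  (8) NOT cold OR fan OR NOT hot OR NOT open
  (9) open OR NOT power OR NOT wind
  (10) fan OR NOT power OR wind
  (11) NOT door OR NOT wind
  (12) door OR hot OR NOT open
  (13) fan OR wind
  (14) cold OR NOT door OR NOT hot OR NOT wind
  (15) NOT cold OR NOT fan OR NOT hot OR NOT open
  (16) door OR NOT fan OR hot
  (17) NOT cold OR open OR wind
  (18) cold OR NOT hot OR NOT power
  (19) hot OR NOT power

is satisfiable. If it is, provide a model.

open: False; power: False; door: False; fan: True; wind: False; cold: False; hot: True

Unit clause (fan) forces fan = True.
Set open = False.
Set power = False.
Set door = False.
  then (door OR NOT fan OR hot) forces hot = True.
Set wind = False.
  then (NOT cold OR open OR wind) forces cold = False.
All clauses satisfied.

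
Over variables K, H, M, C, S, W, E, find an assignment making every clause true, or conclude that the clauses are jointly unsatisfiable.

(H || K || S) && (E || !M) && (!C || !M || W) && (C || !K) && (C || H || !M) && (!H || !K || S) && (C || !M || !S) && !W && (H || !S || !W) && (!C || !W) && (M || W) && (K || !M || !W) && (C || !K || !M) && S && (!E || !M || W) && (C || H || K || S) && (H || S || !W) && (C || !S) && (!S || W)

Unsatisfiable — no assignment works.

Case S = True:
  (!W) forces W = False.
  Clause (!S || W) is falsified — contradiction.
Case S = False:
  Clause (S) is falsified — contradiction.
Both cases fail, so the formula is unsatisfiable.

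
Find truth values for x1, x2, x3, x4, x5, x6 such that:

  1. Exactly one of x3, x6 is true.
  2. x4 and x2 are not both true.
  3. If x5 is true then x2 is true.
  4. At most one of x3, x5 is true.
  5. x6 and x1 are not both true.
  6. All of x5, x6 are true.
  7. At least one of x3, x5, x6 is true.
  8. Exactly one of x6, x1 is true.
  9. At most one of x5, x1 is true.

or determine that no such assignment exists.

x1 = False, x2 = True, x3 = False, x4 = False, x5 = True, x6 = True

  (1) {x3, x6}: 1 true — exactly one ✓
  (2) x4=F, x2=T — not both ✓
  (3) x5=T ⇒ x2: T ✓
  (4) {x3, x5}: 1 true — at most one ✓
  (5) x6=T, x1=F — not both ✓
  (6) {x5, x6}: all 2 true ✓
  (7) {x3, x5, x6}: 2 true — at least one ✓
  (8) {x6, x1}: 1 true — exactly one ✓
  (9) {x5, x1}: 1 true — at most one ✓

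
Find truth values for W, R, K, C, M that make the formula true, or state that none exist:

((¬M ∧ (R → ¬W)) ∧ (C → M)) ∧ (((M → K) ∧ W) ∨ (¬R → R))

W: True, R: False, K: False, C: False, M: False

  (¬M ∧ (R → ¬W)) ∧ (C → M) = True
    ¬M ∧ (R → ¬W) = True
      ¬M = True
      R → ¬W = True
        ¬W = False
    C → M = True
  ((M → K) ∧ W) ∨ (¬R → R) = True
    (M → K) ∧ W = True
      M → K = True
    ¬R → R = False
      ¬R = True
Both conjuncts True, so the formula holds.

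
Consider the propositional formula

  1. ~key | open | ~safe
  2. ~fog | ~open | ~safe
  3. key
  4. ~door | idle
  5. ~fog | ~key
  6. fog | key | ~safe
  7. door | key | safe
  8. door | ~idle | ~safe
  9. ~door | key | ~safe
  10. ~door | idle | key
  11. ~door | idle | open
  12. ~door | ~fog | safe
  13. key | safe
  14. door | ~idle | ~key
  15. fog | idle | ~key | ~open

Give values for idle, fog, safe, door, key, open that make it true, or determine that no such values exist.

idle = False, fog = False, safe = False, door = False, key = True, open = False

Unit clause (key) forces key = True.
In (~fog | ~key) only ~fog is left, so fog = False.
Set idle = False.
  then (~door | idle) forces door = False.
  then (fog | idle | ~key | ~open) forces open = False.
  then (~key | open | ~safe) forces safe = False.
All clauses satisfied.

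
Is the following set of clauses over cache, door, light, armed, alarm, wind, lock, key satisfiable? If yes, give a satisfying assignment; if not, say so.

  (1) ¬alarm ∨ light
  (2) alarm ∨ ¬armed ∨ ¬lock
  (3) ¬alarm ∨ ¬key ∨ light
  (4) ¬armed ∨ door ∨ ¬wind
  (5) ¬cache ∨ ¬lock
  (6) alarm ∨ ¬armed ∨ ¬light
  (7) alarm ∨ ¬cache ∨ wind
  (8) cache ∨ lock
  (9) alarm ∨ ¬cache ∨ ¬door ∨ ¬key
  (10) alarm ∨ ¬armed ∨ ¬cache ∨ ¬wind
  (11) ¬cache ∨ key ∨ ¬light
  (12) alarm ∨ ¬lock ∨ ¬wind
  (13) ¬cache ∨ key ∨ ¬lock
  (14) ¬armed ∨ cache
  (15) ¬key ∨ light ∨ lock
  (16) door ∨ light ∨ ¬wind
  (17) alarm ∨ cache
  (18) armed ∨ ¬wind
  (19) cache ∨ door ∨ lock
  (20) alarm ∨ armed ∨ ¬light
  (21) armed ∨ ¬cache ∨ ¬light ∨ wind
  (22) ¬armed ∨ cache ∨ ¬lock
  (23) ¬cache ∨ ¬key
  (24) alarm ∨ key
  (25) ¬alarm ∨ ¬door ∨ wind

cache = False, door = False, light = True, armed = False, alarm = True, wind = False, lock = True, key = True

Set cache = False.
  then (cache ∨ lock) forces lock = True.
  then (¬armed ∨ cache) forces armed = False.
  then (alarm ∨ cache) forces alarm = True.
  then (armed ∨ ¬wind) forces wind = False.
  then (¬alarm ∨ ¬door ∨ wind) forces door = False.
  then (¬alarm ∨ light) forces light = True.
Set key = True.
All clauses satisfied.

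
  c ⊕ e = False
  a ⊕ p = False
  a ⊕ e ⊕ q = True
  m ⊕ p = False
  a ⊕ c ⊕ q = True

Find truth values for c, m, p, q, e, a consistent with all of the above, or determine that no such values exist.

c=F, m=T, p=T, q=F, e=F, a=T

c ⊕ e = F ⊕ F = False ✓
a ⊕ p = T ⊕ T = False ✓
a ⊕ e ⊕ q = T ⊕ F ⊕ F = True ✓
m ⊕ p = T ⊕ T = False ✓
a ⊕ c ⊕ q = T ⊕ F ⊕ F = True ✓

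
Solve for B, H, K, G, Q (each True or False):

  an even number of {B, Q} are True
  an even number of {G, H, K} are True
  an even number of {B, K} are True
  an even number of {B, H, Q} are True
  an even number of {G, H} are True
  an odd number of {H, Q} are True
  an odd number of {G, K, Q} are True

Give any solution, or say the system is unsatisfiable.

Adding constraints 2, 3, 4, 5, 6 mod 2: every variable appears an even number of times on the left, so the left side is 0.
But the right sides sum to 1 (mod 2). 0 ≠ 1 — the system is inconsistent.

Unsatisfiable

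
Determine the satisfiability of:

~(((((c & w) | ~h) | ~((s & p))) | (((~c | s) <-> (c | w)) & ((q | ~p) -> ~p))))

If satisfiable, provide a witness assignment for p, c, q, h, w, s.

p: True; c: False; q: False; h: True; w: False; s: True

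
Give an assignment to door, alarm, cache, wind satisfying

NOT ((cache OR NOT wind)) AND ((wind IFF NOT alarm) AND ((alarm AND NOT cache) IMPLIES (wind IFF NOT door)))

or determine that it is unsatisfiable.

door = False, alarm = False, cache = False, wind = True

  NOT ((cache OR NOT wind)) = True
    cache OR NOT wind = False
      NOT wind = False
  (wind IFF NOT alarm) AND ((alarm AND NOT cache) IMPLIES (wind IFF NOT door)) = True
    wind IFF NOT alarm = True
      NOT alarm = True
    (alarm AND NOT cache) IMPLIES (wind IFF NOT door) = True
      alarm AND NOT cache = False
        NOT cache = True
      wind IFF NOT door = True
        NOT door = True
Both conjuncts True, so the formula holds.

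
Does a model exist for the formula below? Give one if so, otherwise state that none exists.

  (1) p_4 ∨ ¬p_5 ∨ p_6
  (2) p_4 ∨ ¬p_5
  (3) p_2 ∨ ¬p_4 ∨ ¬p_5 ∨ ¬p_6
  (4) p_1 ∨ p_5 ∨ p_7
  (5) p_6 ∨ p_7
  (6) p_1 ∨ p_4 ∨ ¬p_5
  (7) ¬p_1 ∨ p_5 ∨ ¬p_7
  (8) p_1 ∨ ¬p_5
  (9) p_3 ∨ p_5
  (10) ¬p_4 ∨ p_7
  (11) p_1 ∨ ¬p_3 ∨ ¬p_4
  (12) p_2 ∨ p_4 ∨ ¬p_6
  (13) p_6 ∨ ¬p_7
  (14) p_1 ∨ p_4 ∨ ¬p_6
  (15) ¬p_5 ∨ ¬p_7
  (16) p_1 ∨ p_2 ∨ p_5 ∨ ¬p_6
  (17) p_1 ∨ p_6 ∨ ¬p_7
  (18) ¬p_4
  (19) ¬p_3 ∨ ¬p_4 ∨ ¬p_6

p_1 = True, p_2 = True, p_3 = True, p_4 = False, p_5 = False, p_6 = True, p_7 = False

Unit clause (¬p_4) forces p_4 = False.
In (p_4 ∨ ¬p_5) only ¬p_5 is left, so p_5 = False.
In (p_3 ∨ p_5) only p_3 is left, so p_3 = True.
Set p_1 = True.
  then (¬p_1 ∨ p_5 ∨ ¬p_7) forces p_7 = False.
  then (p_6 ∨ p_7) forces p_6 = True.
  then (p_2 ∨ p_4 ∨ ¬p_6) forces p_2 = True.
All clauses satisfied.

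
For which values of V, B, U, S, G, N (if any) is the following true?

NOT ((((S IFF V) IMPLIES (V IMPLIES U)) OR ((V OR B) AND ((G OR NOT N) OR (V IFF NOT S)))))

V = True; B = True; U = False; S = True; G = False; N = True

  NOT ((((S IFF V) IMPLIES (V IMPLIES U)) OR ((V OR B) AND ((G OR NOT N) OR (V IFF NOT S))))) = True
    ((S IFF V) IMPLIES (V IMPLIES U)) OR ((V OR B) AND ((G OR NOT N) OR (V IFF NOT S))) = False
      (S IFF V) IMPLIES (V IMPLIES U) = False
        S IFF V = True
        V IMPLIES U = False
      (V OR B) AND ((G OR NOT N) OR (V IFF NOT S)) = False
        V OR B = True
        (G OR NOT N) OR (V IFF NOT S) = False
          G OR NOT N = False
            NOT N = False
          V IFF NOT S = False
            NOT S = False
The formula evaluates to True.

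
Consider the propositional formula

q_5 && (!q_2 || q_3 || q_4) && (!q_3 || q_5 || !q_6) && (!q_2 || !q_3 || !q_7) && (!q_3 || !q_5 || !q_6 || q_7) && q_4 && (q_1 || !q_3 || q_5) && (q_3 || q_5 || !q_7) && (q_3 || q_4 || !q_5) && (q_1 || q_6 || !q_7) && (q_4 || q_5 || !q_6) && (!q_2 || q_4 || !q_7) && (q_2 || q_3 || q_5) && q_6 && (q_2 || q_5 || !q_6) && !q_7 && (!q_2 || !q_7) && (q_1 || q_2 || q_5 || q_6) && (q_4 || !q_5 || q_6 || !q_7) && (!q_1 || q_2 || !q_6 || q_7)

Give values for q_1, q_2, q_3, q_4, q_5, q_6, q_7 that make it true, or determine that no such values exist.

Unit clause (q_5) forces q_5 = True.
Unit clause (q_4) forces q_4 = True.
Unit clause (q_6) forces q_6 = True.
Unit clause (!q_7) forces q_7 = False.
In (!q_3 || !q_5 || !q_6 || q_7) only !q_3 is left, so q_3 = False.
Set q_1 = False.
Set q_2 = False.
All clauses satisfied.

q_1 = False; q_2 = False; q_3 = False; q_4 = True; q_5 = True; q_6 = True; q_7 = False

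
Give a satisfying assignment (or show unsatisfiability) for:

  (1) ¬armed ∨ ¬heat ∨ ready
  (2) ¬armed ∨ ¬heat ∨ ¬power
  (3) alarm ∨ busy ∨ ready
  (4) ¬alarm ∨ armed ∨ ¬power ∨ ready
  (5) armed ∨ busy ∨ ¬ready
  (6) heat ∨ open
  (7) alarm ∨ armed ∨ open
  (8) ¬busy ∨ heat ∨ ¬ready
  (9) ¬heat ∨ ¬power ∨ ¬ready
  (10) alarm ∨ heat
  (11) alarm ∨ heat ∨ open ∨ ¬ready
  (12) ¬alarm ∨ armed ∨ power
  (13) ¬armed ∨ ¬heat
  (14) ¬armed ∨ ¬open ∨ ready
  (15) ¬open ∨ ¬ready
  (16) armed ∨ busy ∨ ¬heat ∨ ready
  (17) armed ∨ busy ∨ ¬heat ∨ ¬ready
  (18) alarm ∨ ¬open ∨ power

alarm = False, ready = False, busy = True, armed = False, heat = True, power = True, open = True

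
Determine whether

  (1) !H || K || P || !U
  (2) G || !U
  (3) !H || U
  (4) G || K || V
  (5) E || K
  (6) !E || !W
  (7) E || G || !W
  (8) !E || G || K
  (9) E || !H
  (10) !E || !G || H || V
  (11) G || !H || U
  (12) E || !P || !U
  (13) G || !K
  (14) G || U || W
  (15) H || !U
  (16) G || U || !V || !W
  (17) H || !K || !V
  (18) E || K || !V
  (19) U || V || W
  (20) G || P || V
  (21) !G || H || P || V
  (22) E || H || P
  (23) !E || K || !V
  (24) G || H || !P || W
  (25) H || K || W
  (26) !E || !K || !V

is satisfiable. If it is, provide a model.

V=F, U=T, W=F, G=T, K=T, E=T, H=T, P=F

Set V = False.
Set U = True.
  then (G || !U) forces G = True.
  then (H || !U) forces H = True.
  then (E || !H) forces E = True.
  then (!E || !W) forces W = False.
Set K = True.
Set P = False.
All clauses satisfied.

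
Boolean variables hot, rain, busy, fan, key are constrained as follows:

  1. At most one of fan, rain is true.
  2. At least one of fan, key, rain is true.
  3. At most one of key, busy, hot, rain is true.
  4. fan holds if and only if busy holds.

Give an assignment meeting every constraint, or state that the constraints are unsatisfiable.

hot = False; rain = False; busy = False; fan = False; key = True

  (1) {fan, rain}: 0 true — at most one ✓
  (2) {fan, key, rain}: 1 true — at least one ✓
  (3) {key, busy, hot, rain}: 1 true — at most one ✓
  (4) fan=F, busy=F — same ✓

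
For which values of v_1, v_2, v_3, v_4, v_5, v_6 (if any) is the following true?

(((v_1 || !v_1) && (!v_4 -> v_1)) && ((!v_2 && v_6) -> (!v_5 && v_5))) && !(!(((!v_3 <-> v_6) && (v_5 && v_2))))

v_1: False, v_2: True, v_3: False, v_4: True, v_5: True, v_6: True

  ((v_1 || !v_1) && (!v_4 -> v_1)) && ((!v_2 && v_6) -> (!v_5 && v_5)) = True
    (v_1 || !v_1) && (!v_4 -> v_1) = True
      v_1 || !v_1 = True
        !v_1 = True
      !v_4 -> v_1 = True
        !v_4 = False
    (!v_2 && v_6) -> (!v_5 && v_5) = True
      !v_2 && v_6 = False
        !v_2 = False
      !v_5 && v_5 = False
        !v_5 = False
  !(!(((!v_3 <-> v_6) && (v_5 && v_2)))) = True
    !(((!v_3 <-> v_6) && (v_5 && v_2))) = False
      (!v_3 <-> v_6) && (v_5 && v_2) = True
        !v_3 <-> v_6 = True
          !v_3 = True
        v_5 && v_2 = True
Both conjuncts True, so the formula holds.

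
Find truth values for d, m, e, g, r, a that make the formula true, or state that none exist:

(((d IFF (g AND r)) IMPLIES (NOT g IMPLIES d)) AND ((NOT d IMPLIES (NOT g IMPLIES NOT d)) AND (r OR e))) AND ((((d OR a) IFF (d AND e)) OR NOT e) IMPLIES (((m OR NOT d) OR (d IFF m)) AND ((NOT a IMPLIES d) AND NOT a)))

d = False, m = False, e = True, g = True, r = False, a = True

  ((d IFF (g AND r)) IMPLIES (NOT g IMPLIES d)) AND ((NOT d IMPLIES (NOT g IMPLIES NOT d)) AND (r OR e)) = True
    (d IFF (g AND r)) IMPLIES (NOT g IMPLIES d) = True
      d IFF (g AND r) = True
        g AND r = False
      NOT g IMPLIES d = True
        NOT g = False
    (NOT d IMPLIES (NOT g IMPLIES NOT d)) AND (r OR e) = True
      NOT d IMPLIES (NOT g IMPLIES NOT d) = True
        NOT d = True
        NOT g IMPLIES NOT d = True
          NOT g = False
          NOT d = True
      r OR e = True
  (((d OR a) IFF (d AND e)) OR NOT e) IMPLIES (((m OR NOT d) OR (d IFF m)) AND ((NOT a IMPLIES d) AND NOT a)) = True
    ((d OR a) IFF (d AND e)) OR NOT e = False
      (d OR a) IFF (d AND e) = False
        d OR a = True
        d AND e = False
      NOT e = False
    ((m OR NOT d) OR (d IFF m)) AND ((NOT a IMPLIES d) AND NOT a) = False
      (m OR NOT d) OR (d IFF m) = True
        m OR NOT d = True
          NOT d = True
        d IFF m = True
      (NOT a IMPLIES d) AND NOT a = False
        NOT a IMPLIES d = True
          NOT a = False
        NOT a = False
Both conjuncts True, so the formula holds.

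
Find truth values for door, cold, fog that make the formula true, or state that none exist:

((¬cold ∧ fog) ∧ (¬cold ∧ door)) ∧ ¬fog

Unsatisfiable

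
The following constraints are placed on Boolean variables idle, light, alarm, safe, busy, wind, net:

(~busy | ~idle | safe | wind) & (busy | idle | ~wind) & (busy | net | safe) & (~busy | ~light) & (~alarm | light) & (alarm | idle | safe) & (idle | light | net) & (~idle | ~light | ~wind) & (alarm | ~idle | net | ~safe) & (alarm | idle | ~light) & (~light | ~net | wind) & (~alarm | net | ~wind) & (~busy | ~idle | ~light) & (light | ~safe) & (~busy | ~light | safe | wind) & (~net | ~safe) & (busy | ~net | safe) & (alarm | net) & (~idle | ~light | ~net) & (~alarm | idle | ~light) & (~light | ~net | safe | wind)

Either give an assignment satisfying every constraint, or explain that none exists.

idle = True, light = False, alarm = False, safe = False, busy = True, wind = True, net = True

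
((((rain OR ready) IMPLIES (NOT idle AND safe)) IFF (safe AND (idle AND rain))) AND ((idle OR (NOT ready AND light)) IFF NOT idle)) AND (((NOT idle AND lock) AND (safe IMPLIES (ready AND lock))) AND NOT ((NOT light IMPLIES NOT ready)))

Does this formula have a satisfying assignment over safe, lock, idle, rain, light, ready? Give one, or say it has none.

Case idle = True: the conjunct (idle OR (NOT ready AND light)) IFF NOT idle becomes (True OR (NOT ready AND light)) IFF NOT True = False.
Case idle = False: the formula simplifies to (NOT (((rain OR ready) IMPLIES safe)) AND (NOT ready AND light)) AND ((lock AND (safe IMPLIES (ready AND lock))) AND NOT ((NOT light IMPLIES NOT ready))).
  light = True: the conjunct NOT ((NOT light IMPLIES NOT ready)) becomes NOT ((False IMPLIES NOT ready)) = False.
  light = False: the conjunct light is False.
Both cases fail — unsatisfiable.

The formula is unsatisfiable.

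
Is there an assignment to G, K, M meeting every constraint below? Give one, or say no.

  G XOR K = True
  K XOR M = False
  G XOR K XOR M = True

G: True, K: False, M: False

G XOR K = T XOR F = True ✓
K XOR M = F XOR F = False ✓
G XOR K XOR M = T XOR F XOR F = True ✓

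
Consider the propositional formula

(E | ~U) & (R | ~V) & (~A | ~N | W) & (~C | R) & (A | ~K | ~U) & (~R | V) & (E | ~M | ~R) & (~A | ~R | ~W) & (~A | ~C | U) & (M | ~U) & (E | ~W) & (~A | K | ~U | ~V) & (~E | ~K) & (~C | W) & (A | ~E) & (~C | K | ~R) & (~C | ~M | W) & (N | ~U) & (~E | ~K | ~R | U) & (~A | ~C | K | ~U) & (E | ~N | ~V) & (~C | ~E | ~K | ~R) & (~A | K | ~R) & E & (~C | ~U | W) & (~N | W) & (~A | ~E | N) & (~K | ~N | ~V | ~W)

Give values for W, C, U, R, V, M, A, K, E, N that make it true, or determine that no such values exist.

W: True; C: False; U: False; R: False; V: False; M: False; A: True; K: False; E: True; N: True

Unit clause (E) forces E = True.
In (~E | ~K) only ~K is left, so K = False.
In (A | ~E) only A is left, so A = True.
In (~A | K | ~R) only ~R is left, so R = False.
In (~A | ~E | N) only N is left, so N = True.
In (R | ~V) only ~V is left, so V = False.
In (~A | ~N | W) only W is left, so W = True.
In (~C | R) only ~C is left, so C = False.
Set U = False.
Set M = False.
All clauses satisfied.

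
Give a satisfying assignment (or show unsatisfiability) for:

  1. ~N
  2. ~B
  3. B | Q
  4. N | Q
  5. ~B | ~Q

B=F; Q=T; N=F

Unit clause (~N) forces N = False.
Unit clause (~B) forces B = False.
In (B | Q) only Q is left, so Q = True.
Check each clause:
  (~N): ~N holds.
  (~B): ~B holds.
  (B | Q): Q holds.
  (N | Q): Q holds.
  (~B | ~Q): ~B holds.
All clauses satisfied.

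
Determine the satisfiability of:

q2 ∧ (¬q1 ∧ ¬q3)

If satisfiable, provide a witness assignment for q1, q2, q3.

q1 = False, q2 = True, q3 = False

  ¬q1 ∧ ¬q3 = True
    ¬q1 = True
    ¬q3 = True
Both conjuncts True, so the formula holds.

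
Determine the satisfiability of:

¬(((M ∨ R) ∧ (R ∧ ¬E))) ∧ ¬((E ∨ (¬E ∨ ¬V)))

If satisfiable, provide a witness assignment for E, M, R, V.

The conjunct ¬((E ∨ (¬E ∨ ¬V))) is unsatisfiable on its own:
  E=F, V=F: evaluates to False.
  E=F, V=T: evaluates to False.
  E=T, V=F: evaluates to False.
  E=T, V=T: evaluates to False.
So the whole conjunction is unsatisfiable.

Unsatisfiable — no assignment works.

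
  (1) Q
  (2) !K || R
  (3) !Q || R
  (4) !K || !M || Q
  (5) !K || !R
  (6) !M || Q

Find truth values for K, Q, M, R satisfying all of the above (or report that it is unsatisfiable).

K = False; Q = True; M = False; R = True

Unit clause (Q) forces Q = True.
In (!Q || R) only R is left, so R = True.
In (!K || !R) only !K is left, so K = False.
Set M = False.
Check each clause:
  (Q): Q holds.
  (!K || R): !K holds.
  (!Q || R): R holds.
  (!K || !M || Q): !K holds.
  (!K || !R): !K holds.
  (!M || Q): !M holds.
All clauses satisfied.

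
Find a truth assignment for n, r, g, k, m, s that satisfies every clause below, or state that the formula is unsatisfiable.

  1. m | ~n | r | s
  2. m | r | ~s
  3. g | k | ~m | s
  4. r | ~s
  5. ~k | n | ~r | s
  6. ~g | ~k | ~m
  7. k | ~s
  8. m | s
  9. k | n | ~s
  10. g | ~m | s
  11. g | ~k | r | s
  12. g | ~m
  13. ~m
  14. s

n=F, r=T, g=F, k=T, m=F, s=T

Unit clause (~m) forces m = False.
Unit clause (s) forces s = True.
In (m | r | ~s) only r is left, so r = True.
In (k | ~s) only k is left, so k = True.
Set n = False.
Set g = False.
All clauses satisfied.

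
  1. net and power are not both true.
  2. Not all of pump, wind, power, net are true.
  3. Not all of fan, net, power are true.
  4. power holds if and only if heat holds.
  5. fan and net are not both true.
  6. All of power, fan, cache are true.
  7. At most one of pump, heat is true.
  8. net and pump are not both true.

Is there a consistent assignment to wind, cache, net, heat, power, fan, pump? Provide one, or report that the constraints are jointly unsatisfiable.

wind = False, cache = True, net = False, heat = True, power = True, fan = True, pump = False

  (1) net=F, power=T — not both ✓
  (2) {pump, wind, power, net}: 1/4 true — not all ✓
  (3) {fan, net, power}: 2/3 true — not all ✓
  (4) power=T, heat=T — same ✓
  (5) fan=T, net=F — not both ✓
  (6) {power, fan, cache}: all 3 true ✓
  (7) {pump, heat}: 1 true — at most one ✓
  (8) net=F, pump=F — not both ✓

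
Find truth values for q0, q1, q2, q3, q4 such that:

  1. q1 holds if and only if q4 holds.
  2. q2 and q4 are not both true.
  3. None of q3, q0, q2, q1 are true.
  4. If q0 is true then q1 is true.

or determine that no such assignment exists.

q0 = False, q1 = False, q2 = False, q3 = False, q4 = False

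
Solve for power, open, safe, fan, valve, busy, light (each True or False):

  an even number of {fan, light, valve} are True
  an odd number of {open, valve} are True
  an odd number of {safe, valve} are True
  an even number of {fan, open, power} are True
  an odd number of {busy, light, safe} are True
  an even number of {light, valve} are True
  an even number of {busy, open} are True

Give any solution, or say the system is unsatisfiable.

power=F, open=F, safe=F, fan=F, valve=T, busy=F, light=T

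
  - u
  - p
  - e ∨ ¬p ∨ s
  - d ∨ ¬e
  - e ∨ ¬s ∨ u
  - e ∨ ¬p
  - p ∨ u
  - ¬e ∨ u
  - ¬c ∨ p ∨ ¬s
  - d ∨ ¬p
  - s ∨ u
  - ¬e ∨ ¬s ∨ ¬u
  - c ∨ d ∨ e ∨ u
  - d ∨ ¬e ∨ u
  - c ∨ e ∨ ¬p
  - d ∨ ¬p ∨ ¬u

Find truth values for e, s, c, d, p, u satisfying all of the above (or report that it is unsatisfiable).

Unit clause (u) forces u = True.
Unit clause (p) forces p = True.
In (e ∨ ¬p) only e is left, so e = True.
In (d ∨ ¬p) only d is left, so d = True.
In (¬e ∨ ¬s ∨ ¬u) only ¬s is left, so s = False.
Set c = True.
All clauses satisfied.

e=T, s=F, c=T, d=T, p=T, u=T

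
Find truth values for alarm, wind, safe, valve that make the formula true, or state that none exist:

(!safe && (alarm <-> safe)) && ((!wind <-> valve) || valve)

alarm=F, wind=T, safe=F, valve=F

  !safe && (alarm <-> safe) = True
    !safe = True
    alarm <-> safe = True
  (!wind <-> valve) || valve = True
    !wind <-> valve = True
      !wind = False
Both conjuncts True, so the formula holds.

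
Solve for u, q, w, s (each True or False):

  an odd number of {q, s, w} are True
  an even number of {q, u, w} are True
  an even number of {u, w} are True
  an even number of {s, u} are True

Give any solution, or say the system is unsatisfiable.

Adding constraints 1, 2, 4 mod 2: every variable appears an even number of times on the left, so the left side is 0.
But the right sides sum to 1 (mod 2). 0 ≠ 1 — the system is inconsistent.

Unsatisfiable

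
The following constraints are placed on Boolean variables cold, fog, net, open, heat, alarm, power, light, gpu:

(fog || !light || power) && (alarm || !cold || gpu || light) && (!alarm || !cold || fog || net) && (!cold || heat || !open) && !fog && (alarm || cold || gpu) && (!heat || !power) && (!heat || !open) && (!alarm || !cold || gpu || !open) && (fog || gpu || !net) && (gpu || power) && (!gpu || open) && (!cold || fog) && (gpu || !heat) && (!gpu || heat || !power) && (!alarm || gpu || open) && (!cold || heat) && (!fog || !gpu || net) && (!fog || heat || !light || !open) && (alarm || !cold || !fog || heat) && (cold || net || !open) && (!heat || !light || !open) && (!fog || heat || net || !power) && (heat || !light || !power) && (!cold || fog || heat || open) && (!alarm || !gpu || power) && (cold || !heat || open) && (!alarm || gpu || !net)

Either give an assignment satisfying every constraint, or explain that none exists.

Unit clause (!fog) forces fog = False.
In (!cold || fog) only !cold is left, so cold = False.
Try net = False:
  (cold || net || !open) forces open = False.
  (!gpu || open) forces gpu = False.
  (alarm || cold || gpu) forces alarm = True.
  clause (!alarm || gpu || open) is falsified — backtrack.
So net = True.
  then (fog || gpu || !net) forces gpu = True.
  then (!gpu || open) forces open = True.
  then (!heat || !open) forces heat = False.
  then (!gpu || heat || !power) forces power = False.
  then (!alarm || !gpu || power) forces alarm = False.
  then (fog || !light || power) forces light = False.
All clauses satisfied.

cold = False, fog = False, net = True, open = True, heat = False, alarm = False, power = False, light = False, gpu = True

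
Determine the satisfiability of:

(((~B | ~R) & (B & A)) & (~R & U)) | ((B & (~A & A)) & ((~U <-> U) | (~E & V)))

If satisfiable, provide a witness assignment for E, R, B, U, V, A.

E: False, R: False, B: True, U: True, V: True, A: True

  (((~B | ~R) & (B & A)) & (~R & U)) | ((B & (~A & A)) & ((~U <-> U) | (~E & V))) = True
    ((~B | ~R) & (B & A)) & (~R & U) = True
      (~B | ~R) & (B & A) = True
        ~B | ~R = True
          ~B = False
          ~R = True
        B & A = True
      ~R & U = True
        ~R = True
    (B & (~A & A)) & ((~U <-> U) | (~E & V)) = False
      B & (~A & A) = False
        ~A & A = False
          ~A = False
      (~U <-> U) | (~E & V) = True
        ~U <-> U = False
          ~U = False
        ~E & V = True
          ~E = True
The formula evaluates to True.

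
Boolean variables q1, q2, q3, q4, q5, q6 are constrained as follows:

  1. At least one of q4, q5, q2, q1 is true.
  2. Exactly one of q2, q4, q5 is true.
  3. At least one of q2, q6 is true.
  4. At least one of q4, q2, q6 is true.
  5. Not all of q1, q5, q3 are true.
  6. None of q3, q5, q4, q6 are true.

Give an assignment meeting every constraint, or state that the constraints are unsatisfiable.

q1 = False, q2 = True, q3 = False, q4 = False, q5 = False, q6 = False

  (1) {q4, q5, q2, q1}: 1 true — at least one ✓
  (2) {q2, q4, q5}: 1 true — exactly one ✓
  (3) {q2, q6}: 1 true — at least one ✓
  (4) {q4, q2, q6}: 1 true — at least one ✓
  (5) {q1, q5, q3}: 0/3 true — not all ✓
  (6) {q3, q5, q4, q6}: 0 true — none ✓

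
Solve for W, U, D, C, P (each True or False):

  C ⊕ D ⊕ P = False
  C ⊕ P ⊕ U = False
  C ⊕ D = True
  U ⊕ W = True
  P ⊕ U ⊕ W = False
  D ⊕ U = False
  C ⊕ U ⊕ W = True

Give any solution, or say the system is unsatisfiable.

W=F; U=T; D=T; C=F; P=T

C ⊕ D ⊕ P = F ⊕ T ⊕ T = False ✓
C ⊕ P ⊕ U = F ⊕ T ⊕ T = False ✓
C ⊕ D = F ⊕ T = True ✓
U ⊕ W = T ⊕ F = True ✓
P ⊕ U ⊕ W = T ⊕ T ⊕ F = False ✓
D ⊕ U = T ⊕ T = False ✓
C ⊕ U ⊕ W = F ⊕ T ⊕ F = True ✓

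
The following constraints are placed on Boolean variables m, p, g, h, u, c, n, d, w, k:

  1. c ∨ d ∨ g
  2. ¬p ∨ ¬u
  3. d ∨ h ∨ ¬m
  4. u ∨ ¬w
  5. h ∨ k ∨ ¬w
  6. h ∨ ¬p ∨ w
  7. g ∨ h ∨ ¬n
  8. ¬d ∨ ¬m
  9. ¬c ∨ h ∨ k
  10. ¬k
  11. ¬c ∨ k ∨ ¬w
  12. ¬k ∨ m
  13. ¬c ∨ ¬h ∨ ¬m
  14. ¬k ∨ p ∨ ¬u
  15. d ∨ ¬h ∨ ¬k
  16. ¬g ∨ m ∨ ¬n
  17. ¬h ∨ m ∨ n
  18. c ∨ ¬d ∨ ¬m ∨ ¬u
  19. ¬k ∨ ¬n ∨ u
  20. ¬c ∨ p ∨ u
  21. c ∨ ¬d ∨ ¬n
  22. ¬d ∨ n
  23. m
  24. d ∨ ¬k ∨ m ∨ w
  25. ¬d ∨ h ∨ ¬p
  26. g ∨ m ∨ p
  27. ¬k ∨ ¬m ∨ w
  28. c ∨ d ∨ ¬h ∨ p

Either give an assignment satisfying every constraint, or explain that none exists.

m = True, p = True, g = True, h = True, u = False, c = False, n = True, d = False, w = False, k = False

Unit clause (¬k) forces k = False.
Unit clause (m) forces m = True.
In (¬d ∨ ¬m) only ¬d is left, so d = False.
In (d ∨ h ∨ ¬m) only h is left, so h = True.
In (¬c ∨ ¬h ∨ ¬m) only ¬c is left, so c = False.
In (c ∨ d ∨ ¬h ∨ p) only p is left, so p = True.
In (c ∨ d ∨ g) only g is left, so g = True.
In (¬p ∨ ¬u) only ¬u is left, so u = False.
In (u ∨ ¬w) only ¬w is left, so w = False.
Set n = True.
All clauses satisfied.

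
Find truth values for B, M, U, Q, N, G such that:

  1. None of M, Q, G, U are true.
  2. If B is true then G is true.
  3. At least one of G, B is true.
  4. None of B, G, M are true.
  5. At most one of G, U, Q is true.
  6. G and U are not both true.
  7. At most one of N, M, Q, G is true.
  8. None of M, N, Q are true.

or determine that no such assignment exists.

No satisfying assignment exists.

Case B = True:
  Constraint (4) is violated (B=T) — contradiction.
Case B = False:
  (1) forces M = False.
  (1) forces Q = False.
  (1) forces G = False.
  Constraint (3) is violated (G=F, B=F) — contradiction.
Both cases fail — unsatisfiable.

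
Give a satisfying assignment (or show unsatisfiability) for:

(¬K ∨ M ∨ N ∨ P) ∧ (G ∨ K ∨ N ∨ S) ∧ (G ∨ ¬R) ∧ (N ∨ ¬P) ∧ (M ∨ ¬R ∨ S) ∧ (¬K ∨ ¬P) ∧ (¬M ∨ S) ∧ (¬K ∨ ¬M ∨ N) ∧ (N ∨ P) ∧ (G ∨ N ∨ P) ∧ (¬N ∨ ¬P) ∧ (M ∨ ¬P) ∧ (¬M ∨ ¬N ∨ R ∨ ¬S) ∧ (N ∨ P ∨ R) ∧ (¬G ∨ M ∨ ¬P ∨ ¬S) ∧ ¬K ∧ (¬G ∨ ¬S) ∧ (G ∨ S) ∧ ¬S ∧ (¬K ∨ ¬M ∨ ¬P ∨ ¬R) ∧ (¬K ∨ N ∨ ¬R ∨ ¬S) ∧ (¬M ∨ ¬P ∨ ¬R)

Unit clause (¬K) forces K = False.
Unit clause (¬S) forces S = False.
In (¬M ∨ S) only ¬M is left, so M = False.
In (M ∨ ¬P) only ¬P is left, so P = False.
In (G ∨ S) only G is left, so G = True.
In (M ∨ ¬R ∨ S) only ¬R is left, so R = False.
In (N ∨ P) only N is left, so N = True.
All clauses satisfied.

K = False; R = False; S = False; P = False; G = True; M = False; N = True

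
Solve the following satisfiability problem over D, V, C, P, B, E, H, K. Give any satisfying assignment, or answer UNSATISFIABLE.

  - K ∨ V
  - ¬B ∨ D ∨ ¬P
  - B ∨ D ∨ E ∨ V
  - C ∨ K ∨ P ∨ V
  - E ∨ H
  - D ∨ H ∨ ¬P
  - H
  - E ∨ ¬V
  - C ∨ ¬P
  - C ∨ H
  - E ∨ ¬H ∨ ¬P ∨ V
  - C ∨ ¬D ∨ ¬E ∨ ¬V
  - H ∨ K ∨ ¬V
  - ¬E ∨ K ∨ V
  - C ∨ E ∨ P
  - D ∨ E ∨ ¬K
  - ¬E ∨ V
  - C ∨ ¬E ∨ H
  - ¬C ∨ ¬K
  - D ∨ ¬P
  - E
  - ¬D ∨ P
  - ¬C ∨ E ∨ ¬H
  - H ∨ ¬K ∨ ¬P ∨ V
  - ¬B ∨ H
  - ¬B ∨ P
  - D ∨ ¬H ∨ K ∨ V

Unit clause (H) forces H = True.
Unit clause (E) forces E = True.
In (¬E ∨ V) only V is left, so V = True.
Set D = False.
  then (D ∨ ¬P) forces P = False.
  then (¬B ∨ P) forces B = False.
Set C = False.
Set K = False.
All clauses satisfied.

D=F, V=T, C=F, P=F, B=F, E=T, H=T, K=F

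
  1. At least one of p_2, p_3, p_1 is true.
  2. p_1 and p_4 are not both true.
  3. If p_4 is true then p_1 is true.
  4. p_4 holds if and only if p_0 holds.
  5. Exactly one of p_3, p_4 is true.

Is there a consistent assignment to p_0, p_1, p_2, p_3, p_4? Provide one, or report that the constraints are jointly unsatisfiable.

p_0 = False; p_1 = False; p_2 = False; p_3 = True; p_4 = False

  (1) {p_2, p_3, p_1}: 1 true — at least one ✓
  (2) p_1=F, p_4=F — not both ✓
  (3) p_4=F ⇒ p_1: vacuous ✓
  (4) p_4=F, p_0=F — same ✓
  (5) {p_3, p_4}: 1 true — exactly one ✓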